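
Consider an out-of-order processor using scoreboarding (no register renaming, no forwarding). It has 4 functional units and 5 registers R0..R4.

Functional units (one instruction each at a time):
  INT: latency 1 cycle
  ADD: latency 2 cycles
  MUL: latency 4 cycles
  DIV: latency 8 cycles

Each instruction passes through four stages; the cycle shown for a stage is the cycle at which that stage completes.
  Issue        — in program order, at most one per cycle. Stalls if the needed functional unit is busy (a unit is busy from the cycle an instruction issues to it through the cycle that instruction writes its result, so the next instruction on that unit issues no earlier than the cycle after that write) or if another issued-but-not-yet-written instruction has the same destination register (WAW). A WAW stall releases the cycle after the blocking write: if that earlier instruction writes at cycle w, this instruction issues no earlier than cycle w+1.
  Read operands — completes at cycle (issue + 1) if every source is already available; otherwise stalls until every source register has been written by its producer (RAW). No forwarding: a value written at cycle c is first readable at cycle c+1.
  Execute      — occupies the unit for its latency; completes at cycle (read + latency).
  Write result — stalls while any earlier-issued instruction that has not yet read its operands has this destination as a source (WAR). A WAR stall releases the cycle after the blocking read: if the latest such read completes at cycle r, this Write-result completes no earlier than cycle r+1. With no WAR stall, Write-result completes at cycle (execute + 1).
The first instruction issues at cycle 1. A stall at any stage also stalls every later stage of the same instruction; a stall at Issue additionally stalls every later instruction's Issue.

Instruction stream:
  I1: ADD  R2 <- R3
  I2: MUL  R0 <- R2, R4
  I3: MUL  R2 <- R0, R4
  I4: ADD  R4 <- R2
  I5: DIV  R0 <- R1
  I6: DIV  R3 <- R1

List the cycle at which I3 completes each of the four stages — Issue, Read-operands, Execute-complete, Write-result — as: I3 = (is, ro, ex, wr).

[1] I1 issues→ADD
[2] I1 reads; I2 issues→MUL
[4] I1 exec-done
[5] I1 writes R2
[6] I2 reads
[10] I2 exec-done
[11] I2 writes R0
[12] I3 issues→MUL
[13] I3 reads; I4 issues→ADD
[14] I5 issues→DIV
[15] I5 reads
[17] I3 exec-done
[18] I3 writes R2
[19] I4 reads
[21] I4 exec-done
[22] I4 writes R4
[23] I5 exec-done
[24] I5 writes R0
[25] I6 issues→DIV
[26] I6 reads
[34] I6 exec-done
[35] I6 writes R3

I3 = (12, 13, 17, 18)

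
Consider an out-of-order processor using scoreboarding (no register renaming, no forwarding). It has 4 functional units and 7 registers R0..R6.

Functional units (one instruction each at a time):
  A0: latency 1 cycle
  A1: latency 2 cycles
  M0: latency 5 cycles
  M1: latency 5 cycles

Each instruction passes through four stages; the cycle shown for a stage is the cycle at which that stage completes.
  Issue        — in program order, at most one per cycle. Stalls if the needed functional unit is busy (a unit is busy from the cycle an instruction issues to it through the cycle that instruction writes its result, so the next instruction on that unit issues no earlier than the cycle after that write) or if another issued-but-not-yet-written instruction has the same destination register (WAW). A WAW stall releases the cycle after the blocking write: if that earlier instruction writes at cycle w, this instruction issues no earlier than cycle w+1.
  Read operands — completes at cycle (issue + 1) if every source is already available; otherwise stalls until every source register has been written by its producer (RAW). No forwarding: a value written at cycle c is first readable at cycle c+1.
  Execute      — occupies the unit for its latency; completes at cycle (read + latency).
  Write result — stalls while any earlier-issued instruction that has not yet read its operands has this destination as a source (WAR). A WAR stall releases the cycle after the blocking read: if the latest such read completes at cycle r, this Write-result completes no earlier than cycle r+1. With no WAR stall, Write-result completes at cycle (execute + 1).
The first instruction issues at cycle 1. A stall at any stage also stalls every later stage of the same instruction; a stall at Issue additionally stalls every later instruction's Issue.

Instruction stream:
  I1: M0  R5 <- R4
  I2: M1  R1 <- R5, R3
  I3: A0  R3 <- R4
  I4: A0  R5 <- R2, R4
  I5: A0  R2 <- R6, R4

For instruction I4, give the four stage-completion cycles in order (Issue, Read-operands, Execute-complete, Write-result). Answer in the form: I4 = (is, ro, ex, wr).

I4 = (11, 12, 13, 14)

[I1] 1/2/7/8
[I2] 2/9/14/15  (RAW R5: wait I1 write@8)
[I3] 3/4/5/10  (WAR R3: wait I2 read@9)
[I4] 11/12/13/14  (struct: A0 busy until I3 writes@10)
[I5] 15/16/17/18  (struct: A0 busy until I4 writes@14)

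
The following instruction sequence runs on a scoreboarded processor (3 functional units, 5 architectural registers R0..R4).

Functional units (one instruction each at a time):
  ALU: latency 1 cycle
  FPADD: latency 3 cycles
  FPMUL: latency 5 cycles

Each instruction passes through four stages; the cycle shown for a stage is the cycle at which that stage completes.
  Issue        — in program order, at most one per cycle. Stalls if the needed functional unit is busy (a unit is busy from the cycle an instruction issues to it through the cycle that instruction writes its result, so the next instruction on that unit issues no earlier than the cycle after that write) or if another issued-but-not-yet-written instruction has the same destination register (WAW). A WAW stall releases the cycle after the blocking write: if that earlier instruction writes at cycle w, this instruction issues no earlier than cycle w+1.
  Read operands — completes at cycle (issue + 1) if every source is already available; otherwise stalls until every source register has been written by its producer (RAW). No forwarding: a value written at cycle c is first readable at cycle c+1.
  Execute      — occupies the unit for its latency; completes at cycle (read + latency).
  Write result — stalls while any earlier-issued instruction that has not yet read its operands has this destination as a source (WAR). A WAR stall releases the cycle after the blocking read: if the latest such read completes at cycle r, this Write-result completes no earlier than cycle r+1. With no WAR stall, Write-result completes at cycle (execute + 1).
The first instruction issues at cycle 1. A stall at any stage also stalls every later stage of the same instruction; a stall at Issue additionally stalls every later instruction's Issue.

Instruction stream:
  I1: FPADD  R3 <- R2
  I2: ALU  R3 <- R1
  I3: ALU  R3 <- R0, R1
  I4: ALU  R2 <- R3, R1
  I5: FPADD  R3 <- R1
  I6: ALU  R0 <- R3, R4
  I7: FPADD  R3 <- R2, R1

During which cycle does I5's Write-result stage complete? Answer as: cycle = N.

t=1  I1 issues→FPADD
t=2  I1 reads
t=5  I1 exec-done
t=6  I1 writes R3
t=7  I2 issues→ALU
t=8  I2 reads
t=9  I2 exec-done
t=10  I2 writes R3
t=11  I3 issues→ALU
t=12  I3 reads
t=13  I3 exec-done
t=14  I3 writes R3
t=15  I4 issues→ALU
t=16  I4 reads · I5 issues→FPADD
t=17  I4 exec-done · I5 reads
t=18  I4 writes R2
t=19  I6 issues→ALU
t=20  I5 exec-done
t=21  I5 writes R3
t=22  I6 reads · I7 issues→FPADD
t=23  I6 exec-done · I7 reads
t=24  I6 writes R0
t=26  I7 exec-done
t=27  I7 writes R3

cycle = 21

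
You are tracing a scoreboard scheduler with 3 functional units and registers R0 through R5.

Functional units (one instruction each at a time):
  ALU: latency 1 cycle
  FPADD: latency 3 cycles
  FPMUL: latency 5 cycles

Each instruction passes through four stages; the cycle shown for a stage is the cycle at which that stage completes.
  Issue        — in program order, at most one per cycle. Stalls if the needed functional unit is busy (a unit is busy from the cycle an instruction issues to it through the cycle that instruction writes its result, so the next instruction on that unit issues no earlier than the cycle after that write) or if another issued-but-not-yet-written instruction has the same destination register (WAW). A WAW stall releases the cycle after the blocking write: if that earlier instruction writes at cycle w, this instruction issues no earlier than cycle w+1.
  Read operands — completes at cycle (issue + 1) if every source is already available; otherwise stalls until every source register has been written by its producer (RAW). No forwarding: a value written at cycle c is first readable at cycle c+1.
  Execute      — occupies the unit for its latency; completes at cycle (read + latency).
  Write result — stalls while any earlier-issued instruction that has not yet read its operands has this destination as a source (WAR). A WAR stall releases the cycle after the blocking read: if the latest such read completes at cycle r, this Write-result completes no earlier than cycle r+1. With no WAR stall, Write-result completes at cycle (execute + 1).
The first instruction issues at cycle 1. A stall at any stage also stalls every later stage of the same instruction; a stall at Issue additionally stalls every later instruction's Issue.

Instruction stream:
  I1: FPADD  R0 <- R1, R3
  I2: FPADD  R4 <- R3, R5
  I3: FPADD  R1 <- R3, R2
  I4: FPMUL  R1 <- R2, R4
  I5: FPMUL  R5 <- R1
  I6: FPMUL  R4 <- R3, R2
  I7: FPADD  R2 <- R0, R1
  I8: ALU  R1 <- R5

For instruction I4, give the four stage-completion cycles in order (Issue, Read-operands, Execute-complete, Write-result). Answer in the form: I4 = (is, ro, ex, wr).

I4 = (19, 20, 25, 26)

[I1] 1/2/5/6
[I2] 7/8/11/12  (struct: FPADD busy until I1 writes@6)
[I3] 13/14/17/18  (struct: FPADD busy until I2 writes@12)
[I4] 19/20/25/26  (WAW R1: wait I3 write@18)
[I5] 27/28/33/34  (struct: FPMUL busy until I4 writes@26)
[I6] 35/36/41/42  (struct: FPMUL busy until I5 writes@34)
[I7] 36/37/40/41
[I8] 37/38/39/40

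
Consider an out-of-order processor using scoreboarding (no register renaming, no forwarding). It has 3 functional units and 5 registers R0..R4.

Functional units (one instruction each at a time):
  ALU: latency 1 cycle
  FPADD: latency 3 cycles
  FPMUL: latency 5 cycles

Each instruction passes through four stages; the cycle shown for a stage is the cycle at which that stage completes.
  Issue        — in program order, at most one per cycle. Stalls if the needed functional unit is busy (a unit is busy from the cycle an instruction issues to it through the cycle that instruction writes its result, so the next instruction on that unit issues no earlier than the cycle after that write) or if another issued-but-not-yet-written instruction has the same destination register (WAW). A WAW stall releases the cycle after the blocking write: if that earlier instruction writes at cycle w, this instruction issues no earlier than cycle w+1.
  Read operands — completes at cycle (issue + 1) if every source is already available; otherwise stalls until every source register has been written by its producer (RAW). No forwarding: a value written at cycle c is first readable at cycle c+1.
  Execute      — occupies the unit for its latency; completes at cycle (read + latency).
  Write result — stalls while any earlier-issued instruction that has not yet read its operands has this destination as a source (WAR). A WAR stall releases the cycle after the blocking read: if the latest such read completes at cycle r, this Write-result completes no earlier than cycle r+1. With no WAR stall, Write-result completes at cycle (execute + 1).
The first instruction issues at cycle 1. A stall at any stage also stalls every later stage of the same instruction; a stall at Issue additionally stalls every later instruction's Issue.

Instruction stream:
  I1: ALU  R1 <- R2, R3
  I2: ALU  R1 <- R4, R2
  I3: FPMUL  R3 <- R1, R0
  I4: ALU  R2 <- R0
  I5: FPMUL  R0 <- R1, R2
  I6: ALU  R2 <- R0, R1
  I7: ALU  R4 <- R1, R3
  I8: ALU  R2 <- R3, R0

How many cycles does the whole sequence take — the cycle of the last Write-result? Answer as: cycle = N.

cycle = 34

[1] issue I1 (ALU)
[2] I1 read-ops
[3] I1 finished on ALU
[4] I1→R1
[5] issue I2 (ALU)
[6] I2 read-ops | issue I3 (FPMUL)
[7] I2 finished on ALU
[8] I2→R1
[9] I3 read-ops | issue I4 (ALU)
[10] I4 read-ops
[11] I4 finished on ALU
[12] I4→R2
[14] I3 finished on FPMUL
[15] I3→R3
[16] issue I5 (FPMUL)
[17] I5 read-ops | issue I6 (ALU)
[22] I5 finished on FPMUL
[23] I5→R0
[24] I6 read-ops
[25] I6 finished on ALU
[26] I6→R2
[27] issue I7 (ALU)
[28] I7 read-ops
[29] I7 finished on ALU
[30] I7→R4
[31] issue I8 (ALU)
[32] I8 read-ops
[33] I8 finished on ALU
[34] I8→R2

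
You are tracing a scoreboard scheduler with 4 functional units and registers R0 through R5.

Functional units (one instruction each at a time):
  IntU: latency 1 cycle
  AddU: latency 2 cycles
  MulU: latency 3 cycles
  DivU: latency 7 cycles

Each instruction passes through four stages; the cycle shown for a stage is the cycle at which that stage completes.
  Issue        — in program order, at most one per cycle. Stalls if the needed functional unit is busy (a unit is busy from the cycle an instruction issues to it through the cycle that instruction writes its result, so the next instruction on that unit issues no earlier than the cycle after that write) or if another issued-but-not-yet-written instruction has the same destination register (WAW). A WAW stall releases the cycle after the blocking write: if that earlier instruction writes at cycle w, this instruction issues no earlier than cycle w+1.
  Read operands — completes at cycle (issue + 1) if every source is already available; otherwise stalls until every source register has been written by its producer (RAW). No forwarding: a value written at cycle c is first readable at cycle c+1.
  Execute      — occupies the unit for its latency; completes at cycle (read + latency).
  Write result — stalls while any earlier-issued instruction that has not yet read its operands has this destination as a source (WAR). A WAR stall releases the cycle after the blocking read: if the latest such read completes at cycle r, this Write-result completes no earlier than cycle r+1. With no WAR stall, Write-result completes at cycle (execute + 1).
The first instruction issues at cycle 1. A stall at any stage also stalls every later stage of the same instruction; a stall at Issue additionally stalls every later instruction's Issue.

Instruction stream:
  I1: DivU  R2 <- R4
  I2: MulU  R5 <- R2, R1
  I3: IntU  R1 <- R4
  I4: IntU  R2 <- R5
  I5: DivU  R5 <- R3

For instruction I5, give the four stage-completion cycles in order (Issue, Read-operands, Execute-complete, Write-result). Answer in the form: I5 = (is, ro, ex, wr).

I5 = (16, 17, 24, 25)

I1 -> (1, 2, 9, 10)
I2 -> (2, 11, 14, 15)  // RAW R2: wait I1 write@10
I3 -> (3, 4, 5, 12)  // WAR R1: wait I2 read@11
I4 -> (13, 16, 17, 18)  // struct: IntU busy until I3 writes@12, RAW R5: wait I2 write@15
I5 -> (16, 17, 24, 25)  // WAW R5: wait I2 write@15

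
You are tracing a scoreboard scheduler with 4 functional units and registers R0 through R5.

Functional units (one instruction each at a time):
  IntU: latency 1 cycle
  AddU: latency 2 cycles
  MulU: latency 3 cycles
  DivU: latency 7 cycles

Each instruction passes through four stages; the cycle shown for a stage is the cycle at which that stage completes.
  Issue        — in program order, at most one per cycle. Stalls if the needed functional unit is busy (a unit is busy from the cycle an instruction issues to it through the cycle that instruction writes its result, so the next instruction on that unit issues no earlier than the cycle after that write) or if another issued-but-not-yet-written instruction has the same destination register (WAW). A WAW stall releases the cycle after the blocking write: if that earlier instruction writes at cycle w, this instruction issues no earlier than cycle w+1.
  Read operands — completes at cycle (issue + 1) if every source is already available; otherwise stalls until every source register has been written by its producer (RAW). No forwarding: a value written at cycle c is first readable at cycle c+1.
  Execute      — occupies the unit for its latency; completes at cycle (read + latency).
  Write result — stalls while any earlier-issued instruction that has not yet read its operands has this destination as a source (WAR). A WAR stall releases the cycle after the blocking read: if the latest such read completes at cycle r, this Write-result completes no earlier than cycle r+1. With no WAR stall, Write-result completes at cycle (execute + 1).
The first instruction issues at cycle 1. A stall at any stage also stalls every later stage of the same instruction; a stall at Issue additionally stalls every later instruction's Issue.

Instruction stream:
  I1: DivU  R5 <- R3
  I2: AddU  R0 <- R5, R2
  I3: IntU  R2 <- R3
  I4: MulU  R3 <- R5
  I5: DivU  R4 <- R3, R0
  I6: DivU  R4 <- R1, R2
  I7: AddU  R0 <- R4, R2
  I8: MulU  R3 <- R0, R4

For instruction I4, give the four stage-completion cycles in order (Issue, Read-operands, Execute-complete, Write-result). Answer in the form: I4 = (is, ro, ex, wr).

I1  is:1  ro:2  ex:9  wr:10
I2  is:2  ro:11  ex:13  wr:14  — RAW R5: wait I1 write@10
I3  is:3  ro:4  ex:5  wr:12  — WAR R2: wait I2 read@11
I4  is:4  ro:11  ex:14  wr:15  — RAW R5: wait I1 write@10
I5  is:11  ro:16  ex:23  wr:24  — struct: DivU busy until I1 writes@10, RAW R3: wait I4 write@15
I6  is:25  ro:26  ex:33  wr:34  — struct: DivU busy until I5 writes@24
I7  is:26  ro:35  ex:37  wr:38  — RAW R4: wait I6 write@34
I8  is:27  ro:39  ex:42  wr:43  — RAW R0: wait I7 write@38

I4 = (4, 11, 14, 15)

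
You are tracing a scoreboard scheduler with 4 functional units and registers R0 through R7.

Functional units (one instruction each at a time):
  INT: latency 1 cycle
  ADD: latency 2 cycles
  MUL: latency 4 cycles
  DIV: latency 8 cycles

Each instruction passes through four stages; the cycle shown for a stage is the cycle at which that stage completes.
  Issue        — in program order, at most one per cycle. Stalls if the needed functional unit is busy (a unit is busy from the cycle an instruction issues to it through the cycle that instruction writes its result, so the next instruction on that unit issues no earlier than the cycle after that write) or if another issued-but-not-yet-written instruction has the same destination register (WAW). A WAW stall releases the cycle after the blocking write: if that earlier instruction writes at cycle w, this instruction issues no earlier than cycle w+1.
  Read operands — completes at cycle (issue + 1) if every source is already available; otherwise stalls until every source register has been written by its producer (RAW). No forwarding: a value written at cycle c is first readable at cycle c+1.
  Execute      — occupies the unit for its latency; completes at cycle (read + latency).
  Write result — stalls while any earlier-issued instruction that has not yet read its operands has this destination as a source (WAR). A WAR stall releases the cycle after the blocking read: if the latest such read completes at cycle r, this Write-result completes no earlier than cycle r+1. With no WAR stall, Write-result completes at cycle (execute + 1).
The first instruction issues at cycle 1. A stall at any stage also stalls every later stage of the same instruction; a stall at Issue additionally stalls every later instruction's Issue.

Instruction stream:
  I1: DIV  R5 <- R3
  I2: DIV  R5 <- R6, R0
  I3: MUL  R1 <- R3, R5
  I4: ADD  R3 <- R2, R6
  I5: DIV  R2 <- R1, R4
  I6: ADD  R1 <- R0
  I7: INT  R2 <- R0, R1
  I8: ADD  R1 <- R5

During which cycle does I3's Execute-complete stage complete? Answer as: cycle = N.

cycle = 27

[1] issue I1 (DIV)
[2] I1 read-ops
[10] I1 finished on DIV
[11] I1→R5
[12] issue I2 (DIV)
[13] I2 read-ops · issue I3 (MUL)
[14] issue I4 (ADD)
[15] I4 read-ops
[17] I4 finished on ADD
[21] I2 finished on DIV
[22] I2→R5
[23] I3 read-ops · issue I5 (DIV)
[24] I4→R3
[27] I3 finished on MUL
[28] I3→R1
[29] I5 read-ops · issue I6 (ADD)
[30] I6 read-ops
[32] I6 finished on ADD
[33] I6→R1
[37] I5 finished on DIV
[38] I5→R2
[39] issue I7 (INT)
[40] I7 read-ops · issue I8 (ADD)
[41] I7 finished on INT · I8 read-ops
[42] I7→R2
[43] I8 finished on ADD
[44] I8→R1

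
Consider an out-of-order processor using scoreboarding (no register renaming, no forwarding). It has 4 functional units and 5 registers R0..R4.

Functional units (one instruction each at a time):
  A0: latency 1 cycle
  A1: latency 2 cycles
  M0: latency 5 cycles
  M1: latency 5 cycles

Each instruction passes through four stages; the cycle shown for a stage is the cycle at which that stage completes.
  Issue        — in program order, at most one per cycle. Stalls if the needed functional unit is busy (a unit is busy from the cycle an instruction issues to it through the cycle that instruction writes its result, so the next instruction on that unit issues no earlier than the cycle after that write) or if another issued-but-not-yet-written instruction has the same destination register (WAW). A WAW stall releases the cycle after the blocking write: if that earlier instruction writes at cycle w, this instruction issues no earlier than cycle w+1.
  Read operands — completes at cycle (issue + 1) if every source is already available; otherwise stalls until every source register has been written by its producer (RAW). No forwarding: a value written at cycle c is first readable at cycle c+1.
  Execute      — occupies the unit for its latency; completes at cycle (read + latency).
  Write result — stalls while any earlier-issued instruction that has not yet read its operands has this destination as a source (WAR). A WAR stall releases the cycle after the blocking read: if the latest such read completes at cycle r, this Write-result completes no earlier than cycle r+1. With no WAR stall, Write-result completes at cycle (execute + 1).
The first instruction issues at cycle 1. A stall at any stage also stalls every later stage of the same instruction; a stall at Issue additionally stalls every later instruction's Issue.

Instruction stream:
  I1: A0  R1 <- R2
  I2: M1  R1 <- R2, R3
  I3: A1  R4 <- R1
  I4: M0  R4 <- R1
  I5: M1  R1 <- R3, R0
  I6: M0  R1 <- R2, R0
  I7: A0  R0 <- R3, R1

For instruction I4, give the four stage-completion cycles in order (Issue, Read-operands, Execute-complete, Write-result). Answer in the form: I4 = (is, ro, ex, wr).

[I1] 1/2/3/4
[I2] 5/6/11/12  (WAW R1: wait I1 write@4)
[I3] 6/13/15/16  (RAW R1: wait I2 write@12)
[I4] 17/18/23/24  (WAW R4: wait I3 write@16)
[I5] 18/19/24/25
[I6] 26/27/32/33  (WAW R1: wait I5 write@25)
[I7] 27/34/35/36  (RAW R1: wait I6 write@33)

I4 = (17, 18, 23, 24)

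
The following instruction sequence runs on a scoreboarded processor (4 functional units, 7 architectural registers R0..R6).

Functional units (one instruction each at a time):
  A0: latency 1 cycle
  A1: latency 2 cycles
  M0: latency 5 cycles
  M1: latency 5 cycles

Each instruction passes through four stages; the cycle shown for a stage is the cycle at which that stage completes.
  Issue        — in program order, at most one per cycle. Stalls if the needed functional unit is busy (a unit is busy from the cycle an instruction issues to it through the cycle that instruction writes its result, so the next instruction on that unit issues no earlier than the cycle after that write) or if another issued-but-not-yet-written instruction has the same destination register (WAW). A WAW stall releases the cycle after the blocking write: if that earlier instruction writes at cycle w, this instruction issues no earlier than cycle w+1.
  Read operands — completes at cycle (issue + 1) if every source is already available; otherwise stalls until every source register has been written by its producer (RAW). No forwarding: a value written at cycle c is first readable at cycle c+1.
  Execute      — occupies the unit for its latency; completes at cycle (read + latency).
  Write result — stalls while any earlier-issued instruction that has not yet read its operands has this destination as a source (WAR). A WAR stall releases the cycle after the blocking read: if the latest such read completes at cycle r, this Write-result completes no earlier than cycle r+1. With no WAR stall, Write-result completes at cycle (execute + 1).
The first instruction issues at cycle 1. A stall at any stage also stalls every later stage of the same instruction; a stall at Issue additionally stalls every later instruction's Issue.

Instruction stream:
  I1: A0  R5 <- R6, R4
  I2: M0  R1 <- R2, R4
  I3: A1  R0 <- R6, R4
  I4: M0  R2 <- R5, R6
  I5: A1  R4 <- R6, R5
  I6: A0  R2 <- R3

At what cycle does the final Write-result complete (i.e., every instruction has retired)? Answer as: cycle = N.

I1 -> (1, 2, 3, 4)
I2 -> (2, 3, 8, 9)
I3 -> (3, 4, 6, 7)
I4 -> (10, 11, 16, 17)  // struct: M0 busy until I2 writes@9
I5 -> (11, 12, 14, 15)
I6 -> (18, 19, 20, 21)  // WAW R2: wait I4 write@17

cycle = 21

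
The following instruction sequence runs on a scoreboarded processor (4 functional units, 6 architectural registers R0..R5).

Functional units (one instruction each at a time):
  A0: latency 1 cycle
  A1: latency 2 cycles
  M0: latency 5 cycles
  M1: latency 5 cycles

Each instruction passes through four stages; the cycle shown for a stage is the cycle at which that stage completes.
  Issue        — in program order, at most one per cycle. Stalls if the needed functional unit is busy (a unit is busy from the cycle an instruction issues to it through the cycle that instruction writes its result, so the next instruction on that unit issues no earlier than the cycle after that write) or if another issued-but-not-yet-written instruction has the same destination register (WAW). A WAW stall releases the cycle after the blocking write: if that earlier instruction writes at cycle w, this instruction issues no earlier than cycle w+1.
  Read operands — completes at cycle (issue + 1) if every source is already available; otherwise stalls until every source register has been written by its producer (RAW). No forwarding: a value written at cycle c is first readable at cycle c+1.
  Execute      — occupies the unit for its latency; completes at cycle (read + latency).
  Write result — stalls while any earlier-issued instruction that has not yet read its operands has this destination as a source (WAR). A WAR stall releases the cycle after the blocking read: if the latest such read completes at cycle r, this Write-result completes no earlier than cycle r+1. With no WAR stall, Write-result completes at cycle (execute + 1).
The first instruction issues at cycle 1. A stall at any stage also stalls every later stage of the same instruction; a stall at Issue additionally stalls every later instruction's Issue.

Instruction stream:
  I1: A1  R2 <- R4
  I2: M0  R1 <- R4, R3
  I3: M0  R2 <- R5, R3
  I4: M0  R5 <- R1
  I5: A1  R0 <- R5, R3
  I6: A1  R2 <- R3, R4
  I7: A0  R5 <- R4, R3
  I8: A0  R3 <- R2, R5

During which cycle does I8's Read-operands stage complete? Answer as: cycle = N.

I1  is:1  ro:2  ex:4  wr:5
I2  is:2  ro:3  ex:8  wr:9
I3  is:10  ro:11  ex:16  wr:17  — struct: M0 busy until I2 writes@9
I4  is:18  ro:19  ex:24  wr:25  — struct: M0 busy until I3 writes@17
I5  is:19  ro:26  ex:28  wr:29  — RAW R5: wait I4 write@25
I6  is:30  ro:31  ex:33  wr:34  — struct: A1 busy until I5 writes@29
I7  is:31  ro:32  ex:33  wr:34
I8  is:35  ro:36  ex:37  wr:38  — struct: A0 busy until I7 writes@34

cycle = 36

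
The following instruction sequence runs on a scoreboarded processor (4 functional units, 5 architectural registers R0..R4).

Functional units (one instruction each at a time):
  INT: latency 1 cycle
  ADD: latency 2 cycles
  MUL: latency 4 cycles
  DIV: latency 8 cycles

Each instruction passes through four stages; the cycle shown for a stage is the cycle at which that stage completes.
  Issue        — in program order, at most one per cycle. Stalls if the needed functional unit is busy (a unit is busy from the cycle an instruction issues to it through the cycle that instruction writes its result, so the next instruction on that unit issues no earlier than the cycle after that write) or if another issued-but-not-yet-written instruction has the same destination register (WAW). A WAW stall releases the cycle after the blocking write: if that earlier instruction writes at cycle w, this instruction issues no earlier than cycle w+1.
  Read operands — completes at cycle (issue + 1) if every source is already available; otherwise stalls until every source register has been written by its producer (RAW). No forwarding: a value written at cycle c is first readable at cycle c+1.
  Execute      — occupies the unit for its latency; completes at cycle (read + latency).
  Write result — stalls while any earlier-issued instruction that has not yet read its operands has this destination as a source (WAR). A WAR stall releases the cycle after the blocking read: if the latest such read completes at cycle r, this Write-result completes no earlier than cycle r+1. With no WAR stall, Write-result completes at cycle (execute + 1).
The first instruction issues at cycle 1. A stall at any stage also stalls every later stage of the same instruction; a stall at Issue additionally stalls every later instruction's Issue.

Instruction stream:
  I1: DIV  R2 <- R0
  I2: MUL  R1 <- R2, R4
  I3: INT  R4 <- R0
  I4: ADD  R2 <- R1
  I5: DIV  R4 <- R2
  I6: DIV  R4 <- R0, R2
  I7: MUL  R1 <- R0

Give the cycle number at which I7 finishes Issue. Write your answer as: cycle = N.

[1] issue I1 (DIV)
[2] I1 read-ops; issue I2 (MUL)
[3] issue I3 (INT)
[4] I3 read-ops
[5] I3 finished on INT
[10] I1 finished on DIV
[11] I1→R2
[12] I2 read-ops; issue I4 (ADD)
[13] I3→R4
[14] issue I5 (DIV)
[16] I2 finished on MUL
[17] I2→R1
[18] I4 read-ops
[20] I4 finished on ADD
[21] I4→R2
[22] I5 read-ops
[30] I5 finished on DIV
[31] I5→R4
[32] issue I6 (DIV)
[33] I6 read-ops; issue I7 (MUL)
[34] I7 read-ops
[38] I7 finished on MUL
[39] I7→R1
[41] I6 finished on DIV
[42] I6→R4

cycle = 33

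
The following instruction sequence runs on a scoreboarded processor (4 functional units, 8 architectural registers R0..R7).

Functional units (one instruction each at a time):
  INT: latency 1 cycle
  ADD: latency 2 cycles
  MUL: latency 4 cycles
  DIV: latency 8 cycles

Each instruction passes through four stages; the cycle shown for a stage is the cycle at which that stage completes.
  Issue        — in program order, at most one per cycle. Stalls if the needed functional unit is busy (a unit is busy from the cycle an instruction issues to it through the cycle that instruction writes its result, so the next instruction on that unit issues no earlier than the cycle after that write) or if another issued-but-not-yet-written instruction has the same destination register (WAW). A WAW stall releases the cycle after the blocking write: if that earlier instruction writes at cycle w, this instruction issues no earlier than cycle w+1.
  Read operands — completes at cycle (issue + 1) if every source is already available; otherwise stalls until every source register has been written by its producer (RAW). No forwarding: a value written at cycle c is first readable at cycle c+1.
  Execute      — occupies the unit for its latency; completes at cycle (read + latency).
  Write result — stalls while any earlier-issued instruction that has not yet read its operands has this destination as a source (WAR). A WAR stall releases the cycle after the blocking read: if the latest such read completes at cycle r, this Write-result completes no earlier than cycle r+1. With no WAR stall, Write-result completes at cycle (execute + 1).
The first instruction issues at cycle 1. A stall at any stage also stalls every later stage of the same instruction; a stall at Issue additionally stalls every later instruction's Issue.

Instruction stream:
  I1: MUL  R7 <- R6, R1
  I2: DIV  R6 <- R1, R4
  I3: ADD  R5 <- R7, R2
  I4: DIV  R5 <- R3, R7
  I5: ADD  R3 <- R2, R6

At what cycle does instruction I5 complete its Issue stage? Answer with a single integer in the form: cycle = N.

cycle = 14

cycle 1: I1 issues→MUL
cycle 2: I1 reads; I2 issues→DIV
cycle 3: I2 reads; I3 issues→ADD
cycle 6: I1 exec-done
cycle 7: I1 writes R7
cycle 8: I3 reads
cycle 10: I3 exec-done
cycle 11: I2 exec-done; I3 writes R5
cycle 12: I2 writes R6
cycle 13: I4 issues→DIV
cycle 14: I4 reads; I5 issues→ADD
cycle 15: I5 reads
cycle 17: I5 exec-done
cycle 18: I5 writes R3
cycle 22: I4 exec-done
cycle 23: I4 writes R5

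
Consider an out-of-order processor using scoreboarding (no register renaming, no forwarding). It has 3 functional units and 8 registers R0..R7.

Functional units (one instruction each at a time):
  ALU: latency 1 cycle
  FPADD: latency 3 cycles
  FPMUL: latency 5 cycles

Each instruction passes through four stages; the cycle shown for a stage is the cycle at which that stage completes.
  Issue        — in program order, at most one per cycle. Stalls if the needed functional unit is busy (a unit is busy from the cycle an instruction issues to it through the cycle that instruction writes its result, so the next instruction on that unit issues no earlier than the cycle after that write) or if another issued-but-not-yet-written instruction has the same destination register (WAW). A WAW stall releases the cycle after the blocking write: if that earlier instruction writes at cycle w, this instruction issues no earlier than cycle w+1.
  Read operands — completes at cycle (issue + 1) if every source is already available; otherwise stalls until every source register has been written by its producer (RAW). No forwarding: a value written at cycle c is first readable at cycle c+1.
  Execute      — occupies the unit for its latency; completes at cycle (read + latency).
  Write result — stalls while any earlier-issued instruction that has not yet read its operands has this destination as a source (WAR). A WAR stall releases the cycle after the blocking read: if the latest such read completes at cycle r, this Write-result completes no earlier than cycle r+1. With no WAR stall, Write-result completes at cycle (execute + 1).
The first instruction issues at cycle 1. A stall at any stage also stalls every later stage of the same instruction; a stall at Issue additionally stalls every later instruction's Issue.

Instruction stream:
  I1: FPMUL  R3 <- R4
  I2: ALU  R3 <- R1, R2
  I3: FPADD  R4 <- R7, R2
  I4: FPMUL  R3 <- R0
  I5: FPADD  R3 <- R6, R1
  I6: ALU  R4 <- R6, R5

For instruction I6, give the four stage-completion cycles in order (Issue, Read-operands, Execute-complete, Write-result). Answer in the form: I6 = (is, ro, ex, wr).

I1  is:1  ro:2  ex:7  wr:8
I2  is:9  ro:10  ex:11  wr:12  — WAW R3: wait I1 write@8
I3  is:10  ro:11  ex:14  wr:15
I4  is:13  ro:14  ex:19  wr:20  — WAW R3: wait I2 write@12
I5  is:21  ro:22  ex:25  wr:26  — WAW R3: wait I4 write@20
I6  is:22  ro:23  ex:24  wr:25

I6 = (22, 23, 24, 25)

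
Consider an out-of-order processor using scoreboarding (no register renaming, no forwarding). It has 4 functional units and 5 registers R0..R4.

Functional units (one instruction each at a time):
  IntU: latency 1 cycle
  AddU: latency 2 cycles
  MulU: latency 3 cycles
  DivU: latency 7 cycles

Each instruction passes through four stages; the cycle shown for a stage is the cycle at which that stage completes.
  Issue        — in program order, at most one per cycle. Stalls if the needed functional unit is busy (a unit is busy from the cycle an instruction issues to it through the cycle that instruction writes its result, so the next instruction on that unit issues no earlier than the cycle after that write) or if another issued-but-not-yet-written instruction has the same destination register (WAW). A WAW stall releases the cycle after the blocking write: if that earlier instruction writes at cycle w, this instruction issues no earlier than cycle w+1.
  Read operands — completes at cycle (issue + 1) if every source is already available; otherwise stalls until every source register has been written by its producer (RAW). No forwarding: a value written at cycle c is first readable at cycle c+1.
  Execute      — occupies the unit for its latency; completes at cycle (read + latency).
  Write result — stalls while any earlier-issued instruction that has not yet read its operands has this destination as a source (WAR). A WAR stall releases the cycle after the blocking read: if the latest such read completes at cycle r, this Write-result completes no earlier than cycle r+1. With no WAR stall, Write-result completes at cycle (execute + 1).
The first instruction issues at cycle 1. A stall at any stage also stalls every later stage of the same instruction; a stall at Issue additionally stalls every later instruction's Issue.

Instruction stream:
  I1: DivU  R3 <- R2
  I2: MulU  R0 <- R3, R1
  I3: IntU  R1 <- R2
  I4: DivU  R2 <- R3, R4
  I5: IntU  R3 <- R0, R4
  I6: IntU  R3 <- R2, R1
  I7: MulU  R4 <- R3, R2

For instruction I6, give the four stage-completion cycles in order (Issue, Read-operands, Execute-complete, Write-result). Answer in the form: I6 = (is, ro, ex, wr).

I6 = (19, 21, 22, 23)

  I1 | 1 | 2 | 9 | 10
  I2 | 2 | 11 | 14 | 15   RAW R3: wait I1 write@10
  I3 | 3 | 4 | 5 | 12   WAR R1: wait I2 read@11
  I4 | 11 | 12 | 19 | 20   struct: DivU busy until I1 writes@10
  I5 | 13 | 16 | 17 | 18   struct: IntU busy until I3 writes@12 · RAW R0: wait I2 write@15
  I6 | 19 | 21 | 22 | 23   struct: IntU busy until I5 writes@18 · RAW R2: wait I4 write@20
  I7 | 20 | 24 | 27 | 28   RAW R3: wait I6 write@23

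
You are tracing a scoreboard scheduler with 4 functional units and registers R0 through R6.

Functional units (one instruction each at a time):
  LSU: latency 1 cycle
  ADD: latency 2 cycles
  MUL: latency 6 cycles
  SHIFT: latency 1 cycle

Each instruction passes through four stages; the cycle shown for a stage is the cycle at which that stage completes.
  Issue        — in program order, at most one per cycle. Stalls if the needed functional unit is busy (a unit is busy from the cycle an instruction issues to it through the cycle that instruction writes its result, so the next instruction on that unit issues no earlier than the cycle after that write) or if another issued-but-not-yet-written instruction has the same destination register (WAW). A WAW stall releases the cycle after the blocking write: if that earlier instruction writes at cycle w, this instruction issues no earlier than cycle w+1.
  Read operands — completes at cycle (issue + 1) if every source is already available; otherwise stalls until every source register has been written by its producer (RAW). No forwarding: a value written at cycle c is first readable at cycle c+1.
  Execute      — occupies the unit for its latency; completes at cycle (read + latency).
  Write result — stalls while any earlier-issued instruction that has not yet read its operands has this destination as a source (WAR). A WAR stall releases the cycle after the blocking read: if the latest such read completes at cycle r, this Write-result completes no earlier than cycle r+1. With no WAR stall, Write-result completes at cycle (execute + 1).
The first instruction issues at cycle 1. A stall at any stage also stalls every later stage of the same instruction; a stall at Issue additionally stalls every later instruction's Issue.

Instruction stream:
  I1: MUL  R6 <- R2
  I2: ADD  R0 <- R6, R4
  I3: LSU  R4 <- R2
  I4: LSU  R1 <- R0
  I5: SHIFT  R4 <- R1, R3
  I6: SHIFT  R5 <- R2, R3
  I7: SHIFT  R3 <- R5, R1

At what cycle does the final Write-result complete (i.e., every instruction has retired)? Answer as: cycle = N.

cycle = 27

1) issue 1, read 2, done 8, write 9
2) issue 2, read 10, done 12, write 13  <RAW R6: wait I1 write@9>
3) issue 3, read 4, done 5, write 11  <WAR R4: wait I2 read@10>
4) issue 12, read 14, done 15, write 16  <struct: LSU busy until I3 writes@11 / RAW R0: wait I2 write@13>
5) issue 13, read 17, done 18, write 19  <RAW R1: wait I4 write@16>
6) issue 20, read 21, done 22, write 23  <struct: SHIFT busy until I5 writes@19>
7) issue 24, read 25, done 26, write 27  <struct: SHIFT busy until I6 writes@23>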